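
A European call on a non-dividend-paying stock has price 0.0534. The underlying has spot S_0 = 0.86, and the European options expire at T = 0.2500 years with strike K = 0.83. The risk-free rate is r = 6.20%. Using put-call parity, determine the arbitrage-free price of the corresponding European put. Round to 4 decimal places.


Put-call parity: C - P = S_0 * exp(-qT) - K * exp(-rT).
S_0 * exp(-qT) = 0.8600 * 1.00000000 = 0.86000000
K * exp(-rT) = 0.8300 * 0.98461951 = 0.81723419
P = C - S*exp(-qT) + K*exp(-rT)
P = 0.0534 - 0.86000000 + 0.81723419 = 0.0106

Answer: Put price = 0.0106


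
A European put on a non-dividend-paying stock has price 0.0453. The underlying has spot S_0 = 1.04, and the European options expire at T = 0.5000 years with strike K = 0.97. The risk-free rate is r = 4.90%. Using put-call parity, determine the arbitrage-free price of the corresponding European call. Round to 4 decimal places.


Answer: Call price = 0.1388

Derivation:
Put-call parity: C - P = S_0 * exp(-qT) - K * exp(-rT).
S_0 * exp(-qT) = 1.0400 * 1.00000000 = 1.04000000
K * exp(-rT) = 0.9700 * 0.97579769 = 0.94652376
C = P + S*exp(-qT) - K*exp(-rT)
C = 0.0453 + 1.04000000 - 0.94652376 = 0.1388


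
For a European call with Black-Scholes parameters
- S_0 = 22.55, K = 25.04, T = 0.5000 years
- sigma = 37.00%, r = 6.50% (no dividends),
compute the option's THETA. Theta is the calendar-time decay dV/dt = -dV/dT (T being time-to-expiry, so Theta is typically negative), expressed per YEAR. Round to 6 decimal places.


Answer: Theta = -2.867831

Derivation:
d1 = -0.1452989016; d2 = -0.4069284106
phi(d1) = 0.3947532398; exp(-qT) = 1.0000000000; exp(-rT) = 0.9680224498
Theta = -S*exp(-qT)*phi(d1)*sigma/(2*sqrt(T)) - r*K*exp(-rT)*N(d2) + q*S*exp(-qT)*N(d1)
N(d1) = 0.4422374410; N(d2) = 0.3420302844; sqrt(T) = 0.7071067812
Term 1 = -22.5500 * 1.0000000000 * 0.3947532398 * 0.3700 / (2 * 0.7071067812) = -2.3289436220
Term 2 = -0.0650 * 25.0400 * 0.9680224498 * 0.3420302844 = -0.5388869567
Term 3 = 0 (no dividend yield, q = 0)
Theta = -2.3289436220 + (-0.5388869567) + (0.0000000000) = -2.867831


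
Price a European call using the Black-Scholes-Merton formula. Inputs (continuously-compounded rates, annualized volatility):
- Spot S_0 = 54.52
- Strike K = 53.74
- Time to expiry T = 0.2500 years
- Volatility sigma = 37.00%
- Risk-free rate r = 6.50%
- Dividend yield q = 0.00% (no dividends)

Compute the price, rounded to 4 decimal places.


d1 = (ln(S/K) + (r - q + 0.5*sigma^2) * T) / (sigma * sqrt(T)) = 0.25822975
d2 = d1 - sigma * sqrt(T) = 0.07322975
exp(-rT) = 0.98388132; exp(-qT) = 1.00000000
C = S_0 * exp(-qT) * N(d1) - K * exp(-rT) * N(d2)
N(d1) = 0.60188520; N(d2) = 0.52918835
C = 54.5200 * 1.00000000 * 0.60188520 - 53.7400 * 0.98388132 * 0.52918835 = 4.8346

Answer: Price = 4.8346


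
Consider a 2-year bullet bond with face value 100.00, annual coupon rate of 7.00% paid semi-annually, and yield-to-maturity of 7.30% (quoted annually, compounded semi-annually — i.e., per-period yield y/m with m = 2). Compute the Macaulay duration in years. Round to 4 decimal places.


Answer: Macaulay duration = 1.9005 years

Derivation:
Coupon per period c = face * coupon_rate / m = 3.500000
Periods per year m = 2; per-period yield y/m = 0.036500
Number of cashflows N = 4
Cashflows (t years, CF_t, discount factor 1/(1+y/m)^(m*t), PV):
  t = 0.5000: CF_t = 3.500000, DF = 0.964785, PV = 3.376749
  t = 1.0000: CF_t = 3.500000, DF = 0.930811, PV = 3.257838
  t = 1.5000: CF_t = 3.500000, DF = 0.898033, PV = 3.143114
  t = 2.0000: CF_t = 103.500000, DF = 0.866409, PV = 89.673294
Price P = sum_t PV_t = 99.450994
Macaulay numerator sum_t t * PV_t:
  t * PV_t at t = 0.5000: 1.688374
  t * PV_t at t = 1.0000: 3.257838
  t * PV_t at t = 1.5000: 4.714671
  t * PV_t at t = 2.0000: 179.346588
Macaulay duration D = (sum_t t * PV_t) / P = 189.007471 / 99.450994 = 1.900509


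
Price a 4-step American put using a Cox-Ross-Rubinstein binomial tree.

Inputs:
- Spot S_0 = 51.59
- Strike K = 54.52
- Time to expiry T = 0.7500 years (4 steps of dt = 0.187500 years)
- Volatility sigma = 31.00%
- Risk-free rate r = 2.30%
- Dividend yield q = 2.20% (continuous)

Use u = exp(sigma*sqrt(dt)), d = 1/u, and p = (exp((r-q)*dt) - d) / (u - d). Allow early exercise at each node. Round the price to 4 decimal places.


Answer: Price = V(0,0) = 7.2428

Derivation:
dt = T/N = 0.187500
u = exp(sigma*sqrt(dt)) = 1.143660; d = 1/u = 0.874385
p = (exp((r-q)*dt) - d) / (u - d) = 0.467188
Discount per step: exp(-r*dt) = 0.995697
Stock lattice S(k, i) with i counting down-moves:
  k=0: S(0,0) = 51.5900
  k=1: S(1,0) = 59.0014; S(1,1) = 45.1095
  k=2: S(2,0) = 67.4776; S(2,1) = 51.5900; S(2,2) = 39.4431
  k=3: S(3,0) = 77.1715; S(3,1) = 59.0014; S(3,2) = 45.1095; S(3,3) = 34.4885
  k=4: S(4,0) = 88.2579; S(4,1) = 67.4776; S(4,2) = 51.5900; S(4,3) = 39.4431; S(4,4) = 30.1562
Terminal payoffs V(N, i) = max(K - S_T, 0):
  V(4,0) = 0.000000; V(4,1) = 0.000000; V(4,2) = 2.930000; V(4,3) = 15.076866; V(4,4) = 24.363753
Backward induction: V(k, i) = exp(-r*dt) * [p * V(k+1, i) + (1-p) * V(k+1, i+1)]; then take max(V_cont, immediate exercise) for American.
  V(3,0) = exp(-r*dt) * [p*0.000000 + (1-p)*0.000000] = 0.000000; exercise = 0.000000; V(3,0) = max -> 0.000000
  V(3,1) = exp(-r*dt) * [p*0.000000 + (1-p)*2.930000] = 1.554421; exercise = 0.000000; V(3,1) = max -> 1.554421
  V(3,2) = exp(-r*dt) * [p*2.930000 + (1-p)*15.076866] = 9.361535; exercise = 9.410453; V(3,2) = max -> 9.410453
  V(3,3) = exp(-r*dt) * [p*15.076866 + (1-p)*24.363753] = 19.938857; exercise = 20.031496; V(3,3) = max -> 20.031496
  V(2,0) = exp(-r*dt) * [p*0.000000 + (1-p)*1.554421] = 0.824650; exercise = 0.000000; V(2,0) = max -> 0.824650
  V(2,1) = exp(-r*dt) * [p*1.554421 + (1-p)*9.410453] = 5.715506; exercise = 2.930000; V(2,1) = max -> 5.715506
  V(2,2) = exp(-r*dt) * [p*9.410453 + (1-p)*20.031496] = 15.004623; exercise = 15.076866; V(2,2) = max -> 15.076866
  V(1,0) = exp(-r*dt) * [p*0.824650 + (1-p)*5.715506] = 3.415793; exercise = 0.000000; V(1,0) = max -> 3.415793
  V(1,1) = exp(-r*dt) * [p*5.715506 + (1-p)*15.076866] = 10.657290; exercise = 9.410453; V(1,1) = max -> 10.657290
  V(0,0) = exp(-r*dt) * [p*3.415793 + (1-p)*10.657290] = 7.242846; exercise = 2.930000; V(0,0) = max -> 7.242846


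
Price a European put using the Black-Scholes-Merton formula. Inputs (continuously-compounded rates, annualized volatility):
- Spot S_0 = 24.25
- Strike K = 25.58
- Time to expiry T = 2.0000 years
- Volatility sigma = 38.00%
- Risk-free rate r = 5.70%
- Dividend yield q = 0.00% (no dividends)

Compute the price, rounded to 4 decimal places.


d1 = (ln(S/K) + (r - q + 0.5*sigma^2) * T) / (sigma * sqrt(T)) = 0.38147633
d2 = d1 - sigma * sqrt(T) = -0.15592482
exp(-rT) = 0.89225796; exp(-qT) = 1.00000000
P = K * exp(-rT) * N(-d2) - S_0 * exp(-qT) * N(-d1)
N(-d1) = 0.35142491; N(-d2) = 0.56195386
P = 25.5800 * 0.89225796 * 0.56195386 - 24.2500 * 1.00000000 * 0.35142491 = 4.3040

Answer: Price = 4.3040


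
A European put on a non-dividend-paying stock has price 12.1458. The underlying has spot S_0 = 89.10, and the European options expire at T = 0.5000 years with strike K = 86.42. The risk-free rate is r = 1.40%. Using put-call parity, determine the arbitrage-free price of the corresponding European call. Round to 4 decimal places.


Put-call parity: C - P = S_0 * exp(-qT) - K * exp(-rT).
S_0 * exp(-qT) = 89.1000 * 1.00000000 = 89.10000000
K * exp(-rT) = 86.4200 * 0.99302444 = 85.81717236
C = P + S*exp(-qT) - K*exp(-rT)
C = 12.1458 + 89.10000000 - 85.81717236 = 15.4286

Answer: Call price = 15.4286


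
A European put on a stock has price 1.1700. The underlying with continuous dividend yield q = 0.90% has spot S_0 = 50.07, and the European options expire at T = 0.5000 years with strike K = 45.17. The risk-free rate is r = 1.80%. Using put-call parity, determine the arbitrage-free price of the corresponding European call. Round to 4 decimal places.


Put-call parity: C - P = S_0 * exp(-qT) - K * exp(-rT).
S_0 * exp(-qT) = 50.0700 * 0.99551011 = 49.84519120
K * exp(-rT) = 45.1700 * 0.99104038 = 44.76529391
C = P + S*exp(-qT) - K*exp(-rT)
C = 1.1700 + 49.84519120 - 44.76529391 = 6.2499

Answer: Call price = 6.2499


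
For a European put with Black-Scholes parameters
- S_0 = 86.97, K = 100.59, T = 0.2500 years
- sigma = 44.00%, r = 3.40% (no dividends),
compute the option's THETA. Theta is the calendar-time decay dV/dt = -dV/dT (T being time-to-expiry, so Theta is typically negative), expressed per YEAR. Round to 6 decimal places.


d1 = -0.5126800797; d2 = -0.7326800797
phi(d1) = 0.3498121561; exp(-qT) = 1.0000000000; exp(-rT) = 0.9915360229
Theta = -S*exp(-qT)*phi(d1)*sigma/(2*sqrt(T)) + r*K*exp(-rT)*N(-d2) - q*S*exp(-qT)*N(-d1)
N(-d1) = 0.6959124368; N(-d2) = 0.7681232118; sqrt(T) = 0.5000000000
Term 1 = -86.9700 * 1.0000000000 * 0.3498121561 * 0.4400 / (2 * 0.5000000000) = -13.3861918150
Term 2 = 0.0340 * 100.5900 * 0.9915360229 * 0.7681232118 = 2.6047923714
Term 3 = 0 (no dividend yield, q = 0)
Theta = -13.3861918150 + (2.6047923714) + (0.0000000000) = -10.781399

Answer: Theta = -10.781399


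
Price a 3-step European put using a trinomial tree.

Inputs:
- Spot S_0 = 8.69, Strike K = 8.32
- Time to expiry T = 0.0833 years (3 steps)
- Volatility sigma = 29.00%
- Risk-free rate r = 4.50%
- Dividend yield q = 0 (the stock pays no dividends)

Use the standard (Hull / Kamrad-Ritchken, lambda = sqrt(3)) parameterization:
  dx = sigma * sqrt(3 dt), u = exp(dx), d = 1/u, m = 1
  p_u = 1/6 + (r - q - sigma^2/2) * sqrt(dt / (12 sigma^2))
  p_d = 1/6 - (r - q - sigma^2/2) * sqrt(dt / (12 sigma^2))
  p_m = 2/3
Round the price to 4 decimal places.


dt = T/N = 0.027767; dx = sigma*sqrt(3*dt) = 0.083699
u = exp(dx) = 1.087302; d = 1/u = 0.919708
p_u = 0.167156, p_m = 0.666667, p_d = 0.166177
Discount per step: exp(-r*dt) = 0.998751
Stock lattice S(k, j) with j the centered position index:
  k=0: S(0,+0) = 8.6900
  k=1: S(1,-1) = 7.9923; S(1,+0) = 8.6900; S(1,+1) = 9.4487
  k=2: S(2,-2) = 7.3505; S(2,-1) = 7.9923; S(2,+0) = 8.6900; S(2,+1) = 9.4487; S(2,+2) = 10.2735
  k=3: S(3,-3) = 6.7604; S(3,-2) = 7.3505; S(3,-1) = 7.9923; S(3,+0) = 8.6900; S(3,+1) = 9.4487; S(3,+2) = 10.2735; S(3,+3) = 11.1704
Terminal payoffs V(N, j) = max(K - S_T, 0):
  V(3,-3) = 1.559642; V(3,-2) = 0.969452; V(3,-1) = 0.327737; V(3,+0) = 0.000000; V(3,+1) = 0.000000; V(3,+2) = 0.000000; V(3,+3) = 0.000000
Backward induction: V(k, j) = exp(-r*dt) * [p_u * V(k+1, j+1) + p_m * V(k+1, j) + p_d * V(k+1, j-1)]
  V(2,-2) = exp(-r*dt) * [p_u*0.327737 + p_m*0.969452 + p_d*1.559642] = 0.959063
  V(2,-1) = exp(-r*dt) * [p_u*0.000000 + p_m*0.327737 + p_d*0.969452] = 0.379119
  V(2,+0) = exp(-r*dt) * [p_u*0.000000 + p_m*0.000000 + p_d*0.327737] = 0.054395
  V(2,+1) = exp(-r*dt) * [p_u*0.000000 + p_m*0.000000 + p_d*0.000000] = 0.000000
  V(2,+2) = exp(-r*dt) * [p_u*0.000000 + p_m*0.000000 + p_d*0.000000] = 0.000000
  V(1,-1) = exp(-r*dt) * [p_u*0.054395 + p_m*0.379119 + p_d*0.959063] = 0.420687
  V(1,+0) = exp(-r*dt) * [p_u*0.000000 + p_m*0.054395 + p_d*0.379119] = 0.099140
  V(1,+1) = exp(-r*dt) * [p_u*0.000000 + p_m*0.000000 + p_d*0.054395] = 0.009028
  V(0,+0) = exp(-r*dt) * [p_u*0.009028 + p_m*0.099140 + p_d*0.420687] = 0.137339

Answer: Price = V(0,0) = 0.1373


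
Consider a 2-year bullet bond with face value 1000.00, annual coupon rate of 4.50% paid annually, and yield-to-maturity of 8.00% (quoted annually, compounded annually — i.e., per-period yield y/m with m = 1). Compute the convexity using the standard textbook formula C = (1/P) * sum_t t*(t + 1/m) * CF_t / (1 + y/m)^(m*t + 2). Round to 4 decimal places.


Answer: Convexity = 4.9916

Derivation:
Coupon per period c = face * coupon_rate / m = 45.000000
Periods per year m = 1; per-period yield y/m = 0.080000
Number of cashflows N = 2
Cashflows (t years, CF_t, discount factor 1/(1+y/m)^(m*t), PV):
  t = 1.0000: CF_t = 45.000000, DF = 0.925926, PV = 41.666667
  t = 2.0000: CF_t = 1045.000000, DF = 0.857339, PV = 895.919067
Price P = sum_t PV_t = 937.585734
Convexity numerator sum_t t*(t + 1/m) * CF_t / (1+y/m)^(m*t + 2):
  t = 1.0000: term = 71.444902
  t = 2.0000: term = 4608.637177
Convexity = (1/P) * sum = 4680.082079 / 937.585734 = 4.991631


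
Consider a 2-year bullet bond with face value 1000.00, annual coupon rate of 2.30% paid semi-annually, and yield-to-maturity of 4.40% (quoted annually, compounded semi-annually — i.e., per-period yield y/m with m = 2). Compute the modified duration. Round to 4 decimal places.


Coupon per period c = face * coupon_rate / m = 11.500000
Periods per year m = 2; per-period yield y/m = 0.022000
Number of cashflows N = 4
Cashflows (t years, CF_t, discount factor 1/(1+y/m)^(m*t), PV):
  t = 0.5000: CF_t = 11.500000, DF = 0.978474, PV = 11.252446
  t = 1.0000: CF_t = 11.500000, DF = 0.957411, PV = 11.010221
  t = 1.5000: CF_t = 11.500000, DF = 0.936801, PV = 10.773211
  t = 2.0000: CF_t = 1011.500000, DF = 0.916635, PV = 927.176262
Price P = sum_t PV_t = 960.212140
First compute Macaulay numerator sum_t t * PV_t:
  t * PV_t at t = 0.5000: 5.626223
  t * PV_t at t = 1.0000: 11.010221
  t * PV_t at t = 1.5000: 16.159816
  t * PV_t at t = 2.0000: 1854.352523
Macaulay duration D = 1887.148784 / 960.212140 = 1.965346
Modified duration = D / (1 + y/m) = 1.965346 / (1 + 0.022000) = 1.923039

Answer: Modified duration = 1.9230


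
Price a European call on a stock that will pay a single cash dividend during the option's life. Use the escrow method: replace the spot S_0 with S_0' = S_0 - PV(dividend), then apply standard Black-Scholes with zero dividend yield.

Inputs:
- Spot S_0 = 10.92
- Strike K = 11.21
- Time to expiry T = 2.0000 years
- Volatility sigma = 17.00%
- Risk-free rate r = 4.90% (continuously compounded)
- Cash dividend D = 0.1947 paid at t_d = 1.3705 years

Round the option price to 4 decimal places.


PV(D) = D * exp(-r * t_d) = 0.1947 * 0.93505072 = 0.18205438
S_0' = S_0 - PV(D) = 10.9200 - 0.18205438 = 10.73794562
d1 = (ln(S_0'/K) + (r + sigma^2/2)*T) / (sigma*sqrt(T)) = 0.34888462
d2 = d1 - sigma*sqrt(T) = 0.10846831
exp(-rT) = 0.90664890
N(d1) = 0.63641203; N(d2) = 0.54318789
C = S_0' * N(d1) - K * exp(-rT) * N(d2) = 10.73794562 * 0.63641203 - 11.2100 * 0.90664890 * 0.54318789 = 1.3130

Answer: Price = 1.3130


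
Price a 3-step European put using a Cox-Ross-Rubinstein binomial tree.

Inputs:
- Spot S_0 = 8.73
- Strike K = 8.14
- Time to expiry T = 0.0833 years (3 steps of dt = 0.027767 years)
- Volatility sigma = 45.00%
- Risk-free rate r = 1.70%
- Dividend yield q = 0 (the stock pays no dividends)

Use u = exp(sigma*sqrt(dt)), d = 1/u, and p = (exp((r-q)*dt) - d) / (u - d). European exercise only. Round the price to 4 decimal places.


dt = T/N = 0.027767
u = exp(sigma*sqrt(dt)) = 1.077868; d = 1/u = 0.927757
p = (exp((r-q)*dt) - d) / (u - d) = 0.484408
Discount per step: exp(-r*dt) = 0.999528
Stock lattice S(k, i) with i counting down-moves:
  k=0: S(0,0) = 8.7300
  k=1: S(1,0) = 9.4098; S(1,1) = 8.0993
  k=2: S(2,0) = 10.1425; S(2,1) = 8.7300; S(2,2) = 7.5142
  k=3: S(3,0) = 10.9323; S(3,1) = 9.4098; S(3,2) = 8.0993; S(3,3) = 6.9714
Terminal payoffs V(N, i) = max(K - S_T, 0):
  V(3,0) = 0.000000; V(3,1) = 0.000000; V(3,2) = 0.040678; V(3,3) = 1.168640
Backward induction: V(k, i) = exp(-r*dt) * [p * V(k+1, i) + (1-p) * V(k+1, i+1)].
  V(2,0) = exp(-r*dt) * [p*0.000000 + (1-p)*0.000000] = 0.000000
  V(2,1) = exp(-r*dt) * [p*0.000000 + (1-p)*0.040678] = 0.020963
  V(2,2) = exp(-r*dt) * [p*0.040678 + (1-p)*1.168640] = 0.621952
  V(1,0) = exp(-r*dt) * [p*0.000000 + (1-p)*0.020963] = 0.010803
  V(1,1) = exp(-r*dt) * [p*0.020963 + (1-p)*0.621952] = 0.330672
  V(0,0) = exp(-r*dt) * [p*0.010803 + (1-p)*0.330672] = 0.175642

Answer: Price = V(0,0) = 0.1756


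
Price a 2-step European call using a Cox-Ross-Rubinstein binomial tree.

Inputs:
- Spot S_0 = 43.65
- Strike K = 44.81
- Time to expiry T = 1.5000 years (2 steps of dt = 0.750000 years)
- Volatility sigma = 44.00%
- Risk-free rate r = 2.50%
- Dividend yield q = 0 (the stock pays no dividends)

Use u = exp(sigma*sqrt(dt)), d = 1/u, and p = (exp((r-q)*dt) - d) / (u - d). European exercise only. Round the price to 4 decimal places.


Answer: Price = V(0,0) = 8.6819

Derivation:
dt = T/N = 0.750000
u = exp(sigma*sqrt(dt)) = 1.463823; d = 1/u = 0.683143
p = (exp((r-q)*dt) - d) / (u - d) = 0.430118
Discount per step: exp(-r*dt) = 0.981425
Stock lattice S(k, i) with i counting down-moves:
  k=0: S(0,0) = 43.6500
  k=1: S(1,0) = 63.8959; S(1,1) = 29.8192
  k=2: S(2,0) = 93.5322; S(2,1) = 43.6500; S(2,2) = 20.3708
Terminal payoffs V(N, i) = max(S_T - K, 0):
  V(2,0) = 48.722188; V(2,1) = 0.000000; V(2,2) = 0.000000
Backward induction: V(k, i) = exp(-r*dt) * [p * V(k+1, i) + (1-p) * V(k+1, i+1)].
  V(1,0) = exp(-r*dt) * [p*48.722188 + (1-p)*0.000000] = 20.566997
  V(1,1) = exp(-r*dt) * [p*0.000000 + (1-p)*0.000000] = 0.000000
  V(0,0) = exp(-r*dt) * [p*20.566997 + (1-p)*0.000000] = 8.681904


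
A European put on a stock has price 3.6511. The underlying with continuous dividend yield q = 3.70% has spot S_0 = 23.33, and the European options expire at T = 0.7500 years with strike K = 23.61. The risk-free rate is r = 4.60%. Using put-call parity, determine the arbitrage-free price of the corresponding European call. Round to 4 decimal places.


Put-call parity: C - P = S_0 * exp(-qT) - K * exp(-rT).
S_0 * exp(-qT) = 23.3300 * 0.97263149 = 22.69149276
K * exp(-rT) = 23.6100 * 0.96608834 = 22.80934570
C = P + S*exp(-qT) - K*exp(-rT)
C = 3.6511 + 22.69149276 - 22.80934570 = 3.5332

Answer: Call price = 3.5332


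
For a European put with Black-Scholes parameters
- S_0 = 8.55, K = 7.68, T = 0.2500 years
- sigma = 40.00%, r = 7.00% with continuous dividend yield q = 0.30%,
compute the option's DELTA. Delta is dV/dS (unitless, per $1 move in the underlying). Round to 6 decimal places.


Answer: Delta = -0.235491

Derivation:
d1 = 0.7203086789; d2 = 0.5203086789
phi(d1) = 0.3077828338; exp(-qT) = 0.9992502812; exp(-rT) = 0.9826522357
N(-d1) = 0.2356674811
Delta = -exp(-qT) * N(-d1) = -0.9992502812 * 0.2356674811 = -0.235491


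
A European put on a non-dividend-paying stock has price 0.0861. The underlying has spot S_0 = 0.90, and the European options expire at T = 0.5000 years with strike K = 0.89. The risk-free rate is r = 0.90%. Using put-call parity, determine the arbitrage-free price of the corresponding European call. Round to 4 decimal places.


Put-call parity: C - P = S_0 * exp(-qT) - K * exp(-rT).
S_0 * exp(-qT) = 0.9000 * 1.00000000 = 0.90000000
K * exp(-rT) = 0.8900 * 0.99551011 = 0.88600400
C = P + S*exp(-qT) - K*exp(-rT)
C = 0.0861 + 0.90000000 - 0.88600400 = 0.1001

Answer: Call price = 0.1001


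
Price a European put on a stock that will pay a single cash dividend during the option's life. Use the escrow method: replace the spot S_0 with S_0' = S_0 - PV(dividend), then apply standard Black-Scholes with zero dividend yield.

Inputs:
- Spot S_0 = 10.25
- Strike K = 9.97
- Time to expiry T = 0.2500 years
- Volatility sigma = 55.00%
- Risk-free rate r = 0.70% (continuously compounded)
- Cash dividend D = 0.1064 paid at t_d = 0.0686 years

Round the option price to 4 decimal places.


PV(D) = D * exp(-r * t_d) = 0.1064 * 0.99951992 = 0.10634892
S_0' = S_0 - PV(D) = 10.2500 - 0.10634892 = 10.14365108
d1 = (ln(S_0'/K) + (r + sigma^2/2)*T) / (sigma*sqrt(T)) = 0.20665424
d2 = d1 - sigma*sqrt(T) = -0.06834576
exp(-rT) = 0.99825153
N(-d1) = 0.41813995; N(-d2) = 0.52724480
P = K * exp(-rT) * N(-d2) - S_0' * N(-d1) = 9.9700 * 0.99825153 * 0.52724480 - 10.14365108 * 0.41813995 = 1.0060

Answer: Price = 1.0060


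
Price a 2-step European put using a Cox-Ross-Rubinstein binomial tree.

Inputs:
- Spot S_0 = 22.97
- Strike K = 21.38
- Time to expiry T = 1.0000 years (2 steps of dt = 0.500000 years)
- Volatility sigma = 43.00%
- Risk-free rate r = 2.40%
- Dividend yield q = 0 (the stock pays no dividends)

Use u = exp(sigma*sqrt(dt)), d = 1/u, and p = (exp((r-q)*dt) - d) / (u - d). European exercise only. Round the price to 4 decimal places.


Answer: Price = V(0,0) = 2.6776

Derivation:
dt = T/N = 0.500000
u = exp(sigma*sqrt(dt)) = 1.355345; d = 1/u = 0.737820
p = (exp((r-q)*dt) - d) / (u - d) = 0.444116
Discount per step: exp(-r*dt) = 0.988072
Stock lattice S(k, i) with i counting down-moves:
  k=0: S(0,0) = 22.9700
  k=1: S(1,0) = 31.1323; S(1,1) = 16.9477
  k=2: S(2,0) = 42.1950; S(2,1) = 22.9700; S(2,2) = 12.5044
Terminal payoffs V(N, i) = max(K - S_T, 0):
  V(2,0) = 0.000000; V(2,1) = 0.000000; V(2,2) = 8.875642
Backward induction: V(k, i) = exp(-r*dt) * [p * V(k+1, i) + (1-p) * V(k+1, i+1)].
  V(1,0) = exp(-r*dt) * [p*0.000000 + (1-p)*0.000000] = 0.000000
  V(1,1) = exp(-r*dt) * [p*0.000000 + (1-p)*8.875642] = 4.874978
  V(0,0) = exp(-r*dt) * [p*0.000000 + (1-p)*4.874978] = 2.677599


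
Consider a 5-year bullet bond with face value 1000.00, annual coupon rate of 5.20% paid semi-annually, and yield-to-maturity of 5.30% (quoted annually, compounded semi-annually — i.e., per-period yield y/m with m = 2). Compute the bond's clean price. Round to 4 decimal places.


Answer: Price = 995.6577

Derivation:
Coupon per period c = face * coupon_rate / m = 26.000000
Periods per year m = 2; per-period yield y/m = 0.026500
Number of cashflows N = 10
Cashflows (t years, CF_t, discount factor 1/(1+y/m)^(m*t), PV):
  t = 0.5000: CF_t = 26.000000, DF = 0.974184, PV = 25.328787
  t = 1.0000: CF_t = 26.000000, DF = 0.949035, PV = 24.674902
  t = 1.5000: CF_t = 26.000000, DF = 0.924535, PV = 24.037898
  t = 2.0000: CF_t = 26.000000, DF = 0.900667, PV = 23.417338
  t = 2.5000: CF_t = 26.000000, DF = 0.877415, PV = 22.812799
  t = 3.0000: CF_t = 26.000000, DF = 0.854764, PV = 22.223867
  t = 3.5000: CF_t = 26.000000, DF = 0.832698, PV = 21.650138
  t = 4.0000: CF_t = 26.000000, DF = 0.811201, PV = 21.091221
  t = 4.5000: CF_t = 26.000000, DF = 0.790259, PV = 20.546732
  t = 5.0000: CF_t = 1026.000000, DF = 0.769858, PV = 789.874009
Price P = sum_t PV_t = 995.657693


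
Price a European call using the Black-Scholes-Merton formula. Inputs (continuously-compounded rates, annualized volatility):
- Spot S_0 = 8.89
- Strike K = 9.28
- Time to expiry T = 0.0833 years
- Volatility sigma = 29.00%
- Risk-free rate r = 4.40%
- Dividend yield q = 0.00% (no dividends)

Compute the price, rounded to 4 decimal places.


Answer: Price = 0.1574

Derivation:
d1 = (ln(S/K) + (r - q + 0.5*sigma^2) * T) / (sigma * sqrt(T)) = -0.42732307
d2 = d1 - sigma * sqrt(T) = -0.51102211
exp(-rT) = 0.99634151; exp(-qT) = 1.00000000
C = S_0 * exp(-qT) * N(d1) - K * exp(-rT) * N(d2)
N(d1) = 0.33457202; N(d2) = 0.30466779
C = 8.8900 * 1.00000000 * 0.33457202 - 9.2800 * 0.99634151 * 0.30466779 = 0.1574


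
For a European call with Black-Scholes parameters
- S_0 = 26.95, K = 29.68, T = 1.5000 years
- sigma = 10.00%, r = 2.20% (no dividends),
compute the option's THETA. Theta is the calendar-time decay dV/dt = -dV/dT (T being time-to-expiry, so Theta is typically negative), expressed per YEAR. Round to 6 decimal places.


d1 = -0.4571574232; d2 = -0.5796319103
phi(d1) = 0.3593584258; exp(-qT) = 1.0000000000; exp(-rT) = 0.9675385596
Theta = -S*exp(-qT)*phi(d1)*sigma/(2*sqrt(T)) - r*K*exp(-rT)*N(d2) + q*S*exp(-qT)*N(d1)
N(d1) = 0.3237789494; N(d2) = 0.2810814346; sqrt(T) = 1.2247448714
Term 1 = -26.9500 * 1.0000000000 * 0.3593584258 * 0.1000 / (2 * 1.2247448714) = -0.3953766128
Term 2 = -0.0220 * 29.6800 * 0.9675385596 * 0.2810814346 = -0.1775771252
Term 3 = 0 (no dividend yield, q = 0)
Theta = -0.3953766128 + (-0.1775771252) + (0.0000000000) = -0.572954

Answer: Theta = -0.572954


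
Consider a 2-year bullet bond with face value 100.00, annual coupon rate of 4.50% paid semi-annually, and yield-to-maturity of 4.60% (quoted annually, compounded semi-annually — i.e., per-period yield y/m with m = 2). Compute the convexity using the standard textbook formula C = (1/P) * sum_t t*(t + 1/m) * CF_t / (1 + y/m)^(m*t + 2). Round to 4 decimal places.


Coupon per period c = face * coupon_rate / m = 2.250000
Periods per year m = 2; per-period yield y/m = 0.023000
Number of cashflows N = 4
Cashflows (t years, CF_t, discount factor 1/(1+y/m)^(m*t), PV):
  t = 0.5000: CF_t = 2.250000, DF = 0.977517, PV = 2.199413
  t = 1.0000: CF_t = 2.250000, DF = 0.955540, PV = 2.149964
  t = 1.5000: CF_t = 2.250000, DF = 0.934056, PV = 2.101627
  t = 2.0000: CF_t = 102.250000, DF = 0.913056, PV = 93.359987
Price P = sum_t PV_t = 99.810992
Convexity numerator sum_t t*(t + 1/m) * CF_t / (1+y/m)^(m*t + 2):
  t = 0.5000: term = 1.050813
  t = 1.0000: term = 3.081564
  t = 1.5000: term = 6.024564
  t = 2.0000: term = 446.045866
Convexity = (1/P) * sum = 456.202808 / 99.810992 = 4.570667

Answer: Convexity = 4.5707


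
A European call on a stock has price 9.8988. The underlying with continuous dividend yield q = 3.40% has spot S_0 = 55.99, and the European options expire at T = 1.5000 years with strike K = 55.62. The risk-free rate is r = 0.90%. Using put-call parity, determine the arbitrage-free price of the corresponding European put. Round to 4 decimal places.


Answer: Put price = 11.5669

Derivation:
Put-call parity: C - P = S_0 * exp(-qT) - K * exp(-rT).
S_0 * exp(-qT) = 55.9900 * 0.95027867 = 53.20610276
K * exp(-rT) = 55.6200 * 0.98659072 = 54.87417564
P = C - S*exp(-qT) + K*exp(-rT)
P = 9.8988 - 53.20610276 + 54.87417564 = 11.5669


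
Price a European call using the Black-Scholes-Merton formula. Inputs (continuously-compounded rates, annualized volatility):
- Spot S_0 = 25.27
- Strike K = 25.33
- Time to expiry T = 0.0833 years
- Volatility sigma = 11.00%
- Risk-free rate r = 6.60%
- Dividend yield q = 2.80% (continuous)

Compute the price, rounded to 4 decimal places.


d1 = (ln(S/K) + (r - q + 0.5*sigma^2) * T) / (sigma * sqrt(T)) = 0.04087898
d2 = d1 - sigma * sqrt(T) = 0.00913107
exp(-rT) = 0.99451729; exp(-qT) = 0.99767032
C = S_0 * exp(-qT) * N(d1) - K * exp(-rT) * N(d2)
N(d1) = 0.51630381; N(d2) = 0.50364272
C = 25.2700 * 0.99767032 * 0.51630381 - 25.3300 * 0.99451729 * 0.50364272 = 0.3293

Answer: Price = 0.3293


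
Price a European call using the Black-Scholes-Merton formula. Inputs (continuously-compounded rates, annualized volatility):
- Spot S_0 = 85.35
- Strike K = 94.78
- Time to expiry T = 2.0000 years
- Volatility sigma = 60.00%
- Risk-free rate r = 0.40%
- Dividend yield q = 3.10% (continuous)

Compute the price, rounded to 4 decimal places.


Answer: Price = 22.1971

Derivation:
d1 = (ln(S/K) + (r - q + 0.5*sigma^2) * T) / (sigma * sqrt(T)) = 0.23711887
d2 = d1 - sigma * sqrt(T) = -0.61140927
exp(-rT) = 0.99203191; exp(-qT) = 0.93988289
C = S_0 * exp(-qT) * N(d1) - K * exp(-rT) * N(d2)
N(d1) = 0.59371771; N(d2) = 0.27046433
C = 85.3500 * 0.93988289 * 0.59371771 - 94.7800 * 0.99203191 * 0.27046433 = 22.1971


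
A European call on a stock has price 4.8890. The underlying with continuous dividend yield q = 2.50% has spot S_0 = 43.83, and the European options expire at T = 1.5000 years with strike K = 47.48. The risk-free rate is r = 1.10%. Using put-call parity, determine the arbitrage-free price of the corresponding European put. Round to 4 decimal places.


Put-call parity: C - P = S_0 * exp(-qT) - K * exp(-rT).
S_0 * exp(-qT) = 43.8300 * 0.96319442 = 42.21681133
K * exp(-rT) = 47.4800 * 0.98363538 = 46.70300781
P = C - S*exp(-qT) + K*exp(-rT)
P = 4.8890 - 42.21681133 + 46.70300781 = 9.3752

Answer: Put price = 9.3752


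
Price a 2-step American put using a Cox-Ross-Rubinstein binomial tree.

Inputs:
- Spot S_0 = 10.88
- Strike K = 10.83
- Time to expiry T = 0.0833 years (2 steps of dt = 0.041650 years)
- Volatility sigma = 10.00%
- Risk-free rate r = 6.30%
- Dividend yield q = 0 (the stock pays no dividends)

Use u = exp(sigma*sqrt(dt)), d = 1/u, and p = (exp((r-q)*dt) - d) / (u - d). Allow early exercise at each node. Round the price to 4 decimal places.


dt = T/N = 0.041650
u = exp(sigma*sqrt(dt)) = 1.020618; d = 1/u = 0.979799
p = (exp((r-q)*dt) - d) / (u - d) = 0.559264
Discount per step: exp(-r*dt) = 0.997379
Stock lattice S(k, i) with i counting down-moves:
  k=0: S(0,0) = 10.8800
  k=1: S(1,0) = 11.1043; S(1,1) = 10.6602
  k=2: S(2,0) = 11.3333; S(2,1) = 10.8800; S(2,2) = 10.4449
Terminal payoffs V(N, i) = max(K - S_T, 0):
  V(2,0) = 0.000000; V(2,1) = 0.000000; V(2,2) = 0.385144
Backward induction: V(k, i) = exp(-r*dt) * [p * V(k+1, i) + (1-p) * V(k+1, i+1)]; then take max(V_cont, immediate exercise) for American.
  V(1,0) = exp(-r*dt) * [p*0.000000 + (1-p)*0.000000] = 0.000000; exercise = 0.000000; V(1,0) = max -> 0.000000
  V(1,1) = exp(-r*dt) * [p*0.000000 + (1-p)*0.385144] = 0.169302; exercise = 0.169792; V(1,1) = max -> 0.169792
  V(0,0) = exp(-r*dt) * [p*0.000000 + (1-p)*0.169792] = 0.074637; exercise = 0.000000; V(0,0) = max -> 0.074637

Answer: Price = V(0,0) = 0.0746


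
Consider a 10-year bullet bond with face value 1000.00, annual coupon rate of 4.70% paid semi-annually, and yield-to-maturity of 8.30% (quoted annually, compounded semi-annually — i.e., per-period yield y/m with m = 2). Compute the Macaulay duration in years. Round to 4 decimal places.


Coupon per period c = face * coupon_rate / m = 23.500000
Periods per year m = 2; per-period yield y/m = 0.041500
Number of cashflows N = 20
Cashflows (t years, CF_t, discount factor 1/(1+y/m)^(m*t), PV):
  t = 0.5000: CF_t = 23.500000, DF = 0.960154, PV = 22.563610
  t = 1.0000: CF_t = 23.500000, DF = 0.921895, PV = 21.664532
  t = 1.5000: CF_t = 23.500000, DF = 0.885161, PV = 20.801279
  t = 2.0000: CF_t = 23.500000, DF = 0.849890, PV = 19.972423
  t = 2.5000: CF_t = 23.500000, DF = 0.816025, PV = 19.176595
  t = 3.0000: CF_t = 23.500000, DF = 0.783510, PV = 18.412477
  t = 3.5000: CF_t = 23.500000, DF = 0.752290, PV = 17.678806
  t = 4.0000: CF_t = 23.500000, DF = 0.722314, PV = 16.974370
  t = 4.5000: CF_t = 23.500000, DF = 0.693532, PV = 16.298003
  t = 5.0000: CF_t = 23.500000, DF = 0.665897, PV = 15.648587
  t = 5.5000: CF_t = 23.500000, DF = 0.639364, PV = 15.025047
  t = 6.0000: CF_t = 23.500000, DF = 0.613887, PV = 14.426354
  t = 6.5000: CF_t = 23.500000, DF = 0.589426, PV = 13.851516
  t = 7.0000: CF_t = 23.500000, DF = 0.565940, PV = 13.299583
  t = 7.5000: CF_t = 23.500000, DF = 0.543389, PV = 12.769643
  t = 8.0000: CF_t = 23.500000, DF = 0.521737, PV = 12.260819
  t = 8.5000: CF_t = 23.500000, DF = 0.500948, PV = 11.772270
  t = 9.0000: CF_t = 23.500000, DF = 0.480987, PV = 11.303187
  t = 9.5000: CF_t = 23.500000, DF = 0.461821, PV = 10.852796
  t = 10.0000: CF_t = 1023.500000, DF = 0.443419, PV = 453.839572
Price P = sum_t PV_t = 758.591469
Macaulay numerator sum_t t * PV_t:
  t * PV_t at t = 0.5000: 11.281805
  t * PV_t at t = 1.0000: 21.664532
  t * PV_t at t = 1.5000: 31.201919
  t * PV_t at t = 2.0000: 39.944847
  t * PV_t at t = 2.5000: 47.941487
  t * PV_t at t = 3.0000: 55.237431
  t * PV_t at t = 3.5000: 61.875823
  t * PV_t at t = 4.0000: 67.897481
  t * PV_t at t = 4.5000: 73.341014
  t * PV_t at t = 5.0000: 78.242933
  t * PV_t at t = 5.5000: 82.637760
  t * PV_t at t = 6.0000: 86.558121
  t * PV_t at t = 6.5000: 90.034852
  t * PV_t at t = 7.0000: 93.097081
  t * PV_t at t = 7.5000: 95.772321
  t * PV_t at t = 8.0000: 98.086550
  t * PV_t at t = 8.5000: 100.064292
  t * PV_t at t = 9.0000: 101.728686
  t * PV_t at t = 9.5000: 103.101565
  t * PV_t at t = 10.0000: 4538.395723
Macaulay duration D = (sum_t t * PV_t) / P = 5878.106220 / 758.591469 = 7.748711

Answer: Macaulay duration = 7.7487 years


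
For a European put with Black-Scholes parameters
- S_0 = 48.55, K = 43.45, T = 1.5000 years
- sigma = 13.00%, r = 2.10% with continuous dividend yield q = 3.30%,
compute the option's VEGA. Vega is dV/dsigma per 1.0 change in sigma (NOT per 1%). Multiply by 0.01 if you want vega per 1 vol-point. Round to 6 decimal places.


Answer: Vega = 18.114218

Derivation:
d1 = 0.6636128910; d2 = 0.5043960577
phi(d1) = 0.3200975238; exp(-qT) = 0.9517051581; exp(-rT) = 0.9689909565
Vega = S * exp(-qT) * phi(d1) * sqrt(T) = 48.5500 * 0.9517051581 * 0.3200975238 * 1.2247448714 = 18.114218


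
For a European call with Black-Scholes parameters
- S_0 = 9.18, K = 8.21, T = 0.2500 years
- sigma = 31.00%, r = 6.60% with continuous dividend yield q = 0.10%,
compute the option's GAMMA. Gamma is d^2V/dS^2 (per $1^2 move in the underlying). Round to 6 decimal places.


d1 = 0.9028179430; d2 = 0.7478179430
phi(d1) = 0.2654102194; exp(-qT) = 0.9997500312; exp(-rT) = 0.9836353794
Gamma = exp(-qT) * phi(d1) / (S * sigma * sqrt(T)) = 0.9997500312 * 0.2654102194 / (9.1800 * 0.3100 * 0.5000000000) = 0.186481

Answer: Gamma = 0.186481


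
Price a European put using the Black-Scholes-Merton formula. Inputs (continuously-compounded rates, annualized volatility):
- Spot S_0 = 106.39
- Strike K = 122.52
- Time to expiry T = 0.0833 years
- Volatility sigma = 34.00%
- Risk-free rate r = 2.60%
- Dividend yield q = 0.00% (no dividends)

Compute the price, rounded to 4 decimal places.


d1 = (ln(S/K) + (r - q + 0.5*sigma^2) * T) / (sigma * sqrt(T)) = -1.36739297
d2 = d1 - sigma * sqrt(T) = -1.46552288
exp(-rT) = 0.99783654; exp(-qT) = 1.00000000
P = K * exp(-rT) * N(-d2) - S_0 * exp(-qT) * N(-d1)
N(-d1) = 0.91424892; N(-d2) = 0.92861084
P = 122.5200 * 0.99783654 * 0.92861084 - 106.3900 * 1.00000000 * 0.91424892 = 16.2603

Answer: Price = 16.2603


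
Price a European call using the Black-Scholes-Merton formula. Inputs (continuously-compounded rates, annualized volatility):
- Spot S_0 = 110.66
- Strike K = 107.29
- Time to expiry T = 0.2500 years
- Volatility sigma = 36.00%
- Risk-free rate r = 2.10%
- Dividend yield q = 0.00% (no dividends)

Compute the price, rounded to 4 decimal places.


d1 = (ln(S/K) + (r - q + 0.5*sigma^2) * T) / (sigma * sqrt(T)) = 0.29098327
d2 = d1 - sigma * sqrt(T) = 0.11098327
exp(-rT) = 0.99476376; exp(-qT) = 1.00000000
C = S_0 * exp(-qT) * N(d1) - K * exp(-rT) * N(d2)
N(d1) = 0.61446794; N(d2) = 0.54418519
C = 110.6600 * 1.00000000 * 0.61446794 - 107.2900 * 0.99476376 * 0.54418519 = 9.9171

Answer: Price = 9.9171


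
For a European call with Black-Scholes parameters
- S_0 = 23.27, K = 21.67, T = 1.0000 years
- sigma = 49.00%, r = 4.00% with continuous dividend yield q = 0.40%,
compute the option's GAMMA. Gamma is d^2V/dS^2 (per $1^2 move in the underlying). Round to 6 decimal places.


d1 = 0.4638493097; d2 = -0.0261506903
phi(d1) = 0.3582527184; exp(-qT) = 0.9960079893; exp(-rT) = 0.9607894392
Gamma = exp(-qT) * phi(d1) / (S * sigma * sqrt(T)) = 0.9960079893 * 0.3582527184 / (23.2700 * 0.4900 * 1.0000000000) = 0.031294

Answer: Gamma = 0.031294


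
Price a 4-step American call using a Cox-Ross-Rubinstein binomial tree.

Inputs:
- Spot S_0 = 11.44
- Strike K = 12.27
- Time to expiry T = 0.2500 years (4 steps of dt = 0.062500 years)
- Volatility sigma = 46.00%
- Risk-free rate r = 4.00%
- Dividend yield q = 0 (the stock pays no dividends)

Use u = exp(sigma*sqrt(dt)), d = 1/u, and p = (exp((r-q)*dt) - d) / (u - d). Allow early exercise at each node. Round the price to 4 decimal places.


dt = T/N = 0.062500
u = exp(sigma*sqrt(dt)) = 1.121873; d = 1/u = 0.891366
p = (exp((r-q)*dt) - d) / (u - d) = 0.482141
Discount per step: exp(-r*dt) = 0.997503
Stock lattice S(k, i) with i counting down-moves:
  k=0: S(0,0) = 11.4400
  k=1: S(1,0) = 12.8342; S(1,1) = 10.1972
  k=2: S(2,0) = 14.3984; S(2,1) = 11.4400; S(2,2) = 9.0895
  k=3: S(3,0) = 16.1532; S(3,1) = 12.8342; S(3,2) = 10.1972; S(3,3) = 8.1020
  k=4: S(4,0) = 18.1218; S(4,1) = 14.3984; S(4,2) = 11.4400; S(4,3) = 9.0895; S(4,4) = 7.2219
Terminal payoffs V(N, i) = max(S_T - K, 0):
  V(4,0) = 5.851806; V(4,1) = 2.128384; V(4,2) = 0.000000; V(4,3) = 0.000000; V(4,4) = 0.000000
Backward induction: V(k, i) = exp(-r*dt) * [p * V(k+1, i) + (1-p) * V(k+1, i+1)]; then take max(V_cont, immediate exercise) for American.
  V(3,0) = exp(-r*dt) * [p*5.851806 + (1-p)*2.128384] = 3.913801; exercise = 3.883165; V(3,0) = max -> 3.913801
  V(3,1) = exp(-r*dt) * [p*2.128384 + (1-p)*0.000000] = 1.023619; exercise = 0.564232; V(3,1) = max -> 1.023619
  V(3,2) = exp(-r*dt) * [p*0.000000 + (1-p)*0.000000] = 0.000000; exercise = 0.000000; V(3,2) = max -> 0.000000
  V(3,3) = exp(-r*dt) * [p*0.000000 + (1-p)*0.000000] = 0.000000; exercise = 0.000000; V(3,3) = max -> 0.000000
  V(2,0) = exp(-r*dt) * [p*3.913801 + (1-p)*1.023619] = 2.411059; exercise = 2.128384; V(2,0) = max -> 2.411059
  V(2,1) = exp(-r*dt) * [p*1.023619 + (1-p)*0.000000] = 0.492296; exercise = 0.000000; V(2,1) = max -> 0.492296
  V(2,2) = exp(-r*dt) * [p*0.000000 + (1-p)*0.000000] = 0.000000; exercise = 0.000000; V(2,2) = max -> 0.000000
  V(1,0) = exp(-r*dt) * [p*2.411059 + (1-p)*0.492296] = 1.413871; exercise = 0.564232; V(1,0) = max -> 1.413871
  V(1,1) = exp(-r*dt) * [p*0.492296 + (1-p)*0.000000] = 0.236763; exercise = 0.000000; V(1,1) = max -> 0.236763
  V(0,0) = exp(-r*dt) * [p*1.413871 + (1-p)*0.236763] = 0.802287; exercise = 0.000000; V(0,0) = max -> 0.802287

Answer: Price = V(0,0) = 0.8023


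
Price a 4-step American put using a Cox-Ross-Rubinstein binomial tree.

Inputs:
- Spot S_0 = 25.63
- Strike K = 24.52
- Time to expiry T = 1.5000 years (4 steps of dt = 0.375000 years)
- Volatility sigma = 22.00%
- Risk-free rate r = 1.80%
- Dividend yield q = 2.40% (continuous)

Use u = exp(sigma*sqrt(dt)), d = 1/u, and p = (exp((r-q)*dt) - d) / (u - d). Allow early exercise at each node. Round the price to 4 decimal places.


dt = T/N = 0.375000
u = exp(sigma*sqrt(dt)) = 1.144219; d = 1/u = 0.873959
p = (exp((r-q)*dt) - d) / (u - d) = 0.458054
Discount per step: exp(-r*dt) = 0.993273
Stock lattice S(k, i) with i counting down-moves:
  k=0: S(0,0) = 25.6300
  k=1: S(1,0) = 29.3263; S(1,1) = 22.3996
  k=2: S(2,0) = 33.5557; S(2,1) = 25.6300; S(2,2) = 19.5763
  k=3: S(3,0) = 38.3951; S(3,1) = 29.3263; S(3,2) = 22.3996; S(3,3) = 17.1089
  k=4: S(4,0) = 43.9324; S(4,1) = 33.5557; S(4,2) = 25.6300; S(4,3) = 19.5763; S(4,4) = 14.9525
Terminal payoffs V(N, i) = max(K - S_T, 0):
  V(4,0) = 0.000000; V(4,1) = 0.000000; V(4,2) = 0.000000; V(4,3) = 4.943700; V(4,4) = 9.567541
Backward induction: V(k, i) = exp(-r*dt) * [p * V(k+1, i) + (1-p) * V(k+1, i+1)]; then take max(V_cont, immediate exercise) for American.
  V(3,0) = exp(-r*dt) * [p*0.000000 + (1-p)*0.000000] = 0.000000; exercise = 0.000000; V(3,0) = max -> 0.000000
  V(3,1) = exp(-r*dt) * [p*0.000000 + (1-p)*0.000000] = 0.000000; exercise = 0.000000; V(3,1) = max -> 0.000000
  V(3,2) = exp(-r*dt) * [p*0.000000 + (1-p)*4.943700] = 2.661192; exercise = 2.120434; V(3,2) = max -> 2.661192
  V(3,3) = exp(-r*dt) * [p*4.943700 + (1-p)*9.567541] = 7.399455; exercise = 7.411118; V(3,3) = max -> 7.411118
  V(2,0) = exp(-r*dt) * [p*0.000000 + (1-p)*0.000000] = 0.000000; exercise = 0.000000; V(2,0) = max -> 0.000000
  V(2,1) = exp(-r*dt) * [p*0.000000 + (1-p)*2.661192] = 1.432519; exercise = 0.000000; V(2,1) = max -> 1.432519
  V(2,2) = exp(-r*dt) * [p*2.661192 + (1-p)*7.411118] = 5.200174; exercise = 4.943700; V(2,2) = max -> 5.200174
  V(1,0) = exp(-r*dt) * [p*0.000000 + (1-p)*1.432519] = 0.771125; exercise = 0.000000; V(1,0) = max -> 0.771125
  V(1,1) = exp(-r*dt) * [p*1.432519 + (1-p)*5.200174] = 3.451010; exercise = 2.120434; V(1,1) = max -> 3.451010
  V(0,0) = exp(-r*dt) * [p*0.771125 + (1-p)*3.451010] = 2.208519; exercise = 0.000000; V(0,0) = max -> 2.208519

Answer: Price = V(0,0) = 2.2085


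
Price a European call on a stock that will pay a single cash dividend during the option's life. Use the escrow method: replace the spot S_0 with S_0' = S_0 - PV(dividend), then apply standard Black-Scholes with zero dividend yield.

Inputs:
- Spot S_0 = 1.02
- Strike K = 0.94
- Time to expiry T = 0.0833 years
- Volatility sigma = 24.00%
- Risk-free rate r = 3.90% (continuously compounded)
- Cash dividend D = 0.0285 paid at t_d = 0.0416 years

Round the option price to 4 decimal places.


PV(D) = D * exp(-r * t_d) = 0.0285 * 0.99837892 = 0.02845380
S_0' = S_0 - PV(D) = 1.0200 - 0.02845380 = 0.99154620
d1 = (ln(S_0'/K) + (r + sigma^2/2)*T) / (sigma*sqrt(T)) = 0.85224432
d2 = d1 - sigma*sqrt(T) = 0.78297615
exp(-rT) = 0.99675657
N(d1) = 0.80296075; N(d2) = 0.78317944
C = S_0' * N(d1) - K * exp(-rT) * N(d2) = 0.99154620 * 0.80296075 - 0.9400 * 0.99675657 * 0.78317944 = 0.0624

Answer: Price = 0.0624


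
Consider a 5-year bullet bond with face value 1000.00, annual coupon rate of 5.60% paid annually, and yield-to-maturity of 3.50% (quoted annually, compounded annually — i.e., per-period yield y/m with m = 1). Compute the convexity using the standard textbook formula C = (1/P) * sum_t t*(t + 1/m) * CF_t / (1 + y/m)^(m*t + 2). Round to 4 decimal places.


Answer: Convexity = 24.4525

Derivation:
Coupon per period c = face * coupon_rate / m = 56.000000
Periods per year m = 1; per-period yield y/m = 0.035000
Number of cashflows N = 5
Cashflows (t years, CF_t, discount factor 1/(1+y/m)^(m*t), PV):
  t = 1.0000: CF_t = 56.000000, DF = 0.966184, PV = 54.106280
  t = 2.0000: CF_t = 56.000000, DF = 0.933511, PV = 52.276599
  t = 3.0000: CF_t = 56.000000, DF = 0.901943, PV = 50.508792
  t = 4.0000: CF_t = 56.000000, DF = 0.871442, PV = 48.800765
  t = 5.0000: CF_t = 1056.000000, DF = 0.841973, PV = 889.123664
Price P = sum_t PV_t = 1094.816100
Convexity numerator sum_t t*(t + 1/m) * CF_t / (1+y/m)^(m*t + 2):
  t = 1.0000: term = 101.017583
  t = 2.0000: term = 292.804589
  t = 3.0000: term = 565.805968
  t = 4.0000: term = 911.120722
  t = 5.0000: term = 24900.193634
Convexity = (1/P) * sum = 26770.942496 / 1094.816100 = 24.452456
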